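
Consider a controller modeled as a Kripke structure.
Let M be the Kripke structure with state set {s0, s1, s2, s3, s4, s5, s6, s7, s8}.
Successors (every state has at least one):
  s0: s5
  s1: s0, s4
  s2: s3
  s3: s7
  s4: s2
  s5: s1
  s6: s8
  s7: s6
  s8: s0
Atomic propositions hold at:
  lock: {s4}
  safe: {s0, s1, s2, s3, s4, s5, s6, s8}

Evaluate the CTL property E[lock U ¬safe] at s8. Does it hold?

No

Sat(¬safe) = {s7}
E[lock U ¬safe]: least fixpoint, start Z0 = Sat(¬safe) = {s7}, add states in Sat(lock) with some successor in Z. Already a fixed point.
Sat(E[lock U ¬safe]) = {s7}
s8 ∉ Sat(E[lock U ¬safe]) = {s7}, so the formula does not hold at s8.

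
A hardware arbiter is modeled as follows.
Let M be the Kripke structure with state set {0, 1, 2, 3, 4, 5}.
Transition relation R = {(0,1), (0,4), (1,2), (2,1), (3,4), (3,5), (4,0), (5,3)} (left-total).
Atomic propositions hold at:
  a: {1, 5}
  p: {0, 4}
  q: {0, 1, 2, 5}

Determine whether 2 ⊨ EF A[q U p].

No

A[q U p]: least fixpoint, start Z0 = Sat(p) = {0, 4}, add states in Sat(q) with every successor in Z. Already a fixed point.
Sat(A[q U p]) = {0, 4}
EF A[q U p]: least fixpoint, start Z0 = {0, 4}, add states with some successor in Z. Z1 = {0, 3, 4}; Z2 = {0, 3, 4, 5}; fixed.
Sat(EF A[q U p]) = {0, 3, 4, 5}
2 ∉ Sat(EF A[q U p]) = {0, 3, 4, 5}, so the formula does not hold at 2.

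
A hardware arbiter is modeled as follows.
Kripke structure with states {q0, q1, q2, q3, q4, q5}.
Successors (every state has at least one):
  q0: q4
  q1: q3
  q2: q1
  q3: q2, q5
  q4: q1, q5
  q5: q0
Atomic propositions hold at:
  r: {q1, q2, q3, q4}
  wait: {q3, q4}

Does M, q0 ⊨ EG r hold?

EG r: greatest fixpoint, start Z0 = {q1, q2, q3, q4}, keep only states in Sat with some successor in Z. Already a fixed point.
Sat(EG r) = {q1, q2, q3, q4}
q0 ∉ Sat(EG r) = {q1, q2, q3, q4}, so the formula does not hold at q0.

No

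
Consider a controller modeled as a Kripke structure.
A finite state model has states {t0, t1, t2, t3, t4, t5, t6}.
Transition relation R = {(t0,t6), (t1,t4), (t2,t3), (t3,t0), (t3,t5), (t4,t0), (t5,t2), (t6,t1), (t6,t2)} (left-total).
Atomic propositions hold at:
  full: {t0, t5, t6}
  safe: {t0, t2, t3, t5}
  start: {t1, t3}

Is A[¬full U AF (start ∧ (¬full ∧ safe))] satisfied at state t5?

Yes

Sat(¬full) = {t1, t2, t3, t4}
Sat(¬full ∧ safe) = {t2, t3}
Sat(start ∧ (¬full ∧ safe)) = {t3}
AF (start ∧ (¬full ∧ safe)): least fixpoint, start Z0 = {t3}, add states with every successor in Z. Z1 = {t2, t3}; Z2 = {t2, t3, t5}; fixed.
Sat(AF (start ∧ (¬full ∧ safe))) = {t2, t3, t5}
A[¬full U AF (start ∧ (¬full ∧ safe))]: least fixpoint, start Z0 = Sat(AF (start ∧ (¬full ∧ safe))) = {t2, t3, t5}, add states in Sat(¬full) with every successor in Z. Already a fixed point.
Sat(A[¬full U AF (start ∧ (¬full ∧ safe))]) = {t2, t3, t5}
t5 ∈ Sat(A[¬full U AF (start ∧ (¬full ∧ safe))]) = {t2, t3, t5}, so the formula holds at t5.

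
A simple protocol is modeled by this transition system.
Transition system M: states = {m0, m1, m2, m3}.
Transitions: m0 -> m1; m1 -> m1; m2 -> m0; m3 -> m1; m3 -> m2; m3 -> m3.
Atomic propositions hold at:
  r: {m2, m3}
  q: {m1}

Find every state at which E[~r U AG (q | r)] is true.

{m0, m1}

Sat(~r) = {m0, m1}
Sat(q | r) = {m1, m2, m3}
AG (q | r): greatest fixpoint, start Z0 = {m1, m2, m3}, keep only states in Sat with every successor in Z. Z1 = {m1, m3}; Z2 = {m1}; fixed.
Sat(AG (q | r)) = {m1}
E[~r U AG (q | r)]: least fixpoint, start Z0 = Sat(AG (q | r)) = {m1}, add states in Sat(~r) with some successor in Z. Z1 = {m0, m1}; fixed.
Sat(E[~r U AG (q | r)]) = {m0, m1}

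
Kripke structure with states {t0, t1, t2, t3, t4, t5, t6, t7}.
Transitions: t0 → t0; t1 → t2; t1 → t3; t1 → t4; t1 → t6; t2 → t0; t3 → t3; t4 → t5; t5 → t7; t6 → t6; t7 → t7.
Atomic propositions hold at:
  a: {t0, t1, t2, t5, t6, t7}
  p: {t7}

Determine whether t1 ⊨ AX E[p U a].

No

E[p U a]: least fixpoint, start Z0 = Sat(a) = {t0, t1, t2, t5, t6, t7}, add states in Sat(p) with some successor in Z. Already a fixed point.
Sat(E[p U a]) = {t0, t1, t2, t5, t6, t7}
Sat(AX E[p U a]) = {s : every successor in {t0, t1, t2, t5, t6, t7}} = {t0, t2, t4, t5, t6, t7}
t1 ∉ Sat(AX E[p U a]) = {t0, t2, t4, t5, t6, t7}, so the formula does not hold at t1.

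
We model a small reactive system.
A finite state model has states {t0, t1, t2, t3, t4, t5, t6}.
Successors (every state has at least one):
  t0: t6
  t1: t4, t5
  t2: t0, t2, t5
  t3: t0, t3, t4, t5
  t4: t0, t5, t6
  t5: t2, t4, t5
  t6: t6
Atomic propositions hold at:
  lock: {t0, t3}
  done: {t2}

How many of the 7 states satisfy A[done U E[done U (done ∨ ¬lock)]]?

5

Sat(¬lock) = {t1, t2, t4, t5, t6}
Sat(done ∨ ¬lock) = {t1, t2, t4, t5, t6}
E[done U (done ∨ ¬lock)]: least fixpoint, start Z0 = Sat((done ∨ ¬lock)) = {t1, t2, t4, t5, t6}, add states in Sat(done) with some successor in Z. Already a fixed point.
Sat(E[done U (done ∨ ¬lock)]) = {t1, t2, t4, t5, t6}
A[done U E[done U (done ∨ ¬lock)]]: least fixpoint, start Z0 = Sat(E[done U (done ∨ ¬lock)]) = {t1, t2, t4, t5, t6}, add states in Sat(done) with every successor in Z. Already a fixed point.
Sat(A[done U E[done U (done ∨ ¬lock)]]) = {t1, t2, t4, t5, t6}
|Sat(A[done U E[done U (done ∨ ¬lock)]])| = |{t1, t2, t4, t5, t6}| = 5.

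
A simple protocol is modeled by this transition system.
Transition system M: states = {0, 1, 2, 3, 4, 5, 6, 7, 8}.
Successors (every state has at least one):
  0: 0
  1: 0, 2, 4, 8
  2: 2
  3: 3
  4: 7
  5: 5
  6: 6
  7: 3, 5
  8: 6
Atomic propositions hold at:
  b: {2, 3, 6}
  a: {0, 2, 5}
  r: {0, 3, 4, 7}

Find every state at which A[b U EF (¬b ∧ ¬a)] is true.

Sat(¬b) = {0, 1, 4, 5, 7, 8}
Sat(¬a) = {1, 3, 4, 6, 7, 8}
Sat(¬b ∧ ¬a) = {1, 4, 7, 8}
EF (¬b ∧ ¬a): least fixpoint, start Z0 = {1, 4, 7, 8}, add states with some successor in Z. Already a fixed point.
Sat(EF (¬b ∧ ¬a)) = {1, 4, 7, 8}
A[b U EF (¬b ∧ ¬a)]: least fixpoint, start Z0 = Sat(EF (¬b ∧ ¬a)) = {1, 4, 7, 8}, add states in Sat(b) with every successor in Z. Already a fixed point.
Sat(A[b U EF (¬b ∧ ¬a)]) = {1, 4, 7, 8}

{1, 4, 7, 8}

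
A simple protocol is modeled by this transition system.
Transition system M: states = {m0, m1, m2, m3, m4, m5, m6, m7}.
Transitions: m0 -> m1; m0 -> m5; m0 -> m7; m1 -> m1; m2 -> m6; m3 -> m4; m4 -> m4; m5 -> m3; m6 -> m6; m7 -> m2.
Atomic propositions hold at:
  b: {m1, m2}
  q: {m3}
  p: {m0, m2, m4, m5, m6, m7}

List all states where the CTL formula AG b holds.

AG b: greatest fixpoint, start Z0 = {m1, m2}, keep only states in Sat with every successor in Z. Z1 = {m1}; fixed.
Sat(AG b) = {m1}

{m1}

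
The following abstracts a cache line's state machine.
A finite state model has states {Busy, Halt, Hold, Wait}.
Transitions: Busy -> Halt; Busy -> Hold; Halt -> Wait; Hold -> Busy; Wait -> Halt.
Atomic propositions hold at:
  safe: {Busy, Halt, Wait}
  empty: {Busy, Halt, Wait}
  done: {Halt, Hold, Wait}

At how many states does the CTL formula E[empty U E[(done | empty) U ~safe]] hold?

2

Sat(done | empty) = {Busy, Halt, Hold, Wait}
Sat(~safe) = {Hold}
E[(done | empty) U ~safe]: least fixpoint, start Z0 = Sat(~safe) = {Hold}, add states in Sat(done | empty) with some successor in Z. Z1 = {Busy, Hold}; fixed.
Sat(E[(done | empty) U ~safe]) = {Busy, Hold}
E[empty U E[(done | empty) U ~safe]]: least fixpoint, start Z0 = Sat(E[(done | empty) U ~safe]) = {Busy, Hold}, add states in Sat(empty) with some successor in Z. Already a fixed point.
Sat(E[empty U E[(done | empty) U ~safe]]) = {Busy, Hold}
|Sat(E[empty U E[(done | empty) U ~safe]])| = |{Busy, Hold}| = 2.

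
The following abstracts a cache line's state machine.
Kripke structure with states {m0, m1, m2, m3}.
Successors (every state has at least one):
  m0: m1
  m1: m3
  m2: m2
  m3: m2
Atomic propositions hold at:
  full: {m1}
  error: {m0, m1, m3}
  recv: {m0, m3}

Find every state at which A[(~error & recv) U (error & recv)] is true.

Sat(~error) = {m2}
Sat(~error & recv) = ∅
Sat(error & recv) = {m0, m3}
A[(~error & recv) U (error & recv)]: least fixpoint, start Z0 = Sat((error & recv)) = {m0, m3}, add states in Sat(~error & recv) with every successor in Z. Already a fixed point.
Sat(A[(~error & recv) U (error & recv)]) = {m0, m3}

{m0, m3}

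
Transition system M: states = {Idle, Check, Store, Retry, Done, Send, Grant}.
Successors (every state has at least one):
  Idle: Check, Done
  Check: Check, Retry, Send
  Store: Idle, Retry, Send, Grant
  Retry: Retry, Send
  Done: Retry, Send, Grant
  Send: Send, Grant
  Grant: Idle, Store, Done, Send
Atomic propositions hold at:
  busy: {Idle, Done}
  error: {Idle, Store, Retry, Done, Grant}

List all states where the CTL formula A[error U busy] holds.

A[error U busy]: least fixpoint, start Z0 = Sat(busy) = {Idle, Done}, add states in Sat(error) with every successor in Z. Already a fixed point.
Sat(A[error U busy]) = {Idle, Done}

{Idle, Done}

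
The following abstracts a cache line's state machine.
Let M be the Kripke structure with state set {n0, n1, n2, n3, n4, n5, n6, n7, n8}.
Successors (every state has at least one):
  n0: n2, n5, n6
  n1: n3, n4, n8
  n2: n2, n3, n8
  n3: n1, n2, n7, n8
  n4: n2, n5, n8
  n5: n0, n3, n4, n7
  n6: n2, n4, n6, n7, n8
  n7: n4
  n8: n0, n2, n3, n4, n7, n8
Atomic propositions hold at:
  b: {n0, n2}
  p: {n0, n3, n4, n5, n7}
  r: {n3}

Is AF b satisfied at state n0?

Yes

AF b: least fixpoint, start Z0 = {n0, n2}, add states with every successor in Z. Already a fixed point.
Sat(AF b) = {n0, n2}
n0 ∈ Sat(AF b) = {n0, n2}, so the formula holds at n0.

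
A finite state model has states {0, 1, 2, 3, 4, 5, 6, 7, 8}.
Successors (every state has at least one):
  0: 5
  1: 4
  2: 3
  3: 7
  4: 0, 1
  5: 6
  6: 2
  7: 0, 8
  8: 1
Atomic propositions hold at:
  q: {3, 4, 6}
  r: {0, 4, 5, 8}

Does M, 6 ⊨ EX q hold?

Sat(EX q) = {s : some successor in {3, 4, 6}} = {1, 2, 5}
6 ∉ Sat(EX q) = {1, 2, 5}, so the formula does not hold at 6.

No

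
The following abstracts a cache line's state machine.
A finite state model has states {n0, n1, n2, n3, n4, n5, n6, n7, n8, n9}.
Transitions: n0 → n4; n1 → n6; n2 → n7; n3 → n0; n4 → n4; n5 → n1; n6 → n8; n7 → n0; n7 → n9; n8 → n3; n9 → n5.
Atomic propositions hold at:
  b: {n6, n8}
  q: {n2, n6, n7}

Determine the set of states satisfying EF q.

EF q: least fixpoint, start Z0 = {n2, n6, n7}, add states with some successor in Z. Z1 = {n1, n2, n6, n7}; Z2 = {n1, n2, n5, n6, n7}; Z3 = {n1, n2, n5, n6, n7, n9}; fixed.
Sat(EF q) = {n1, n2, n5, n6, n7, n9}

{n1, n2, n5, n6, n7, n9}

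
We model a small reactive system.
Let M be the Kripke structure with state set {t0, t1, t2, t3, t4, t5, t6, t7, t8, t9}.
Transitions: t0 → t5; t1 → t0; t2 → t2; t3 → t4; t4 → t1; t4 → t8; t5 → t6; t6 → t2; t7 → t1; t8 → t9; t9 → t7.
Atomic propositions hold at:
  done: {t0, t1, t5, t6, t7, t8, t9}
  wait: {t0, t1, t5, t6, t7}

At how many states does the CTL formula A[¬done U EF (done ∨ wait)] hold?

9

Sat(¬done) = {t2, t3, t4}
Sat(done ∨ wait) = {t0, t1, t5, t6, t7, t8, t9}
EF (done ∨ wait): least fixpoint, start Z0 = {t0, t1, t5, t6, t7, t8, t9}, add states with some successor in Z. Z1 = {t0, t1, t4, t5, t6, t7, t8, t9}; Z2 = {t0, t1, t3, t4, t5, t6, t7, t8, t9}; fixed.
Sat(EF (done ∨ wait)) = {t0, t1, t3, t4, t5, t6, t7, t8, t9}
A[¬done U EF (done ∨ wait)]: least fixpoint, start Z0 = Sat(EF (done ∨ wait)) = {t0, t1, t3, t4, t5, t6, t7, t8, t9}, add states in Sat(¬done) with every successor in Z. Already a fixed point.
Sat(A[¬done U EF (done ∨ wait)]) = {t0, t1, t3, t4, t5, t6, t7, t8, t9}
|Sat(A[¬done U EF (done ∨ wait)])| = |{t0, t1, t3, t4, t5, t6, t7, t8, t9}| = 9.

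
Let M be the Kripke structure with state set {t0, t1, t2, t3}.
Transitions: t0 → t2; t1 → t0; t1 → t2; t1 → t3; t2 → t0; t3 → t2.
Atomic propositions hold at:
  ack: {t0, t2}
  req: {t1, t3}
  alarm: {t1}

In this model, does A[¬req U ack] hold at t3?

No

Sat(¬req) = {t0, t2}
A[¬req U ack]: least fixpoint, start Z0 = Sat(ack) = {t0, t2}, add states in Sat(¬req) with every successor in Z. Already a fixed point.
Sat(A[¬req U ack]) = {t0, t2}
t3 ∉ Sat(A[¬req U ack]) = {t0, t2}, so the formula does not hold at t3.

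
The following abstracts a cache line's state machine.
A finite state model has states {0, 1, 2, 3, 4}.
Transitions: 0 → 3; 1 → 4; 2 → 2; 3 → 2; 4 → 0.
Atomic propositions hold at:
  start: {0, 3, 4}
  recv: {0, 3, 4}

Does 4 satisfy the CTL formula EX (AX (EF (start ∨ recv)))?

Sat(start ∨ recv) = {0, 3, 4}
EF (start ∨ recv): least fixpoint, start Z0 = {0, 3, 4}, add states with some successor in Z. Z1 = {0, 1, 3, 4}; fixed.
Sat(EF (start ∨ recv)) = {0, 1, 3, 4}
Sat(AX (EF (start ∨ recv))) = {s : every successor in {0, 1, 3, 4}} = {0, 1, 4}
Sat(EX (AX (EF (start ∨ recv)))) = {s : some successor in {0, 1, 4}} = {1, 4}
4 ∈ Sat(EX (AX (EF (start ∨ recv)))) = {1, 4}, so the formula holds at 4.

Yes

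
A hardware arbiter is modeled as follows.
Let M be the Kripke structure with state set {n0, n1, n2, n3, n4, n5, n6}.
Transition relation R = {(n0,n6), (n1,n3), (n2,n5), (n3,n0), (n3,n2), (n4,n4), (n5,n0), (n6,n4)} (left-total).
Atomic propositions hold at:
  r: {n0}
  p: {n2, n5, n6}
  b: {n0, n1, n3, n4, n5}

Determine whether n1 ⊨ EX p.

No

Sat(EX p) = {s : some successor in {n2, n5, n6}} = {n0, n2, n3}
n1 ∉ Sat(EX p) = {n0, n2, n3}, so the formula does not hold at n1.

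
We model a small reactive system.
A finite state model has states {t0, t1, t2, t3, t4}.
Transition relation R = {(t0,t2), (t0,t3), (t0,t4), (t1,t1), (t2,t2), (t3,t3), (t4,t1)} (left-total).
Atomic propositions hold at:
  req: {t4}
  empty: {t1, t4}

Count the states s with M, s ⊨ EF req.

EF req: least fixpoint, start Z0 = {t4}, add states with some successor in Z. Z1 = {t0, t4}; fixed.
Sat(EF req) = {t0, t4}
|Sat(EF req)| = |{t0, t4}| = 2.

2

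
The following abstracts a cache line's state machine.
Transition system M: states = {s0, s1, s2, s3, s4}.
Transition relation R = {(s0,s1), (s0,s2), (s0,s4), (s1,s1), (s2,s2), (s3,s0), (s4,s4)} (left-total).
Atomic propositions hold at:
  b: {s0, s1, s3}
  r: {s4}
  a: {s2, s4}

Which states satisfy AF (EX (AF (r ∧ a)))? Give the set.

Sat(r ∧ a) = {s4}
AF (r ∧ a): least fixpoint, start Z0 = {s4}, add states with every successor in Z. Already a fixed point.
Sat(AF (r ∧ a)) = {s4}
Sat(EX (AF (r ∧ a))) = {s : some successor in {s4}} = {s0, s4}
AF (EX (AF (r ∧ a))): least fixpoint, start Z0 = {s0, s4}, add states with every successor in Z. Z1 = {s0, s3, s4}; fixed.
Sat(AF (EX (AF (r ∧ a)))) = {s0, s3, s4}

{s0, s3, s4}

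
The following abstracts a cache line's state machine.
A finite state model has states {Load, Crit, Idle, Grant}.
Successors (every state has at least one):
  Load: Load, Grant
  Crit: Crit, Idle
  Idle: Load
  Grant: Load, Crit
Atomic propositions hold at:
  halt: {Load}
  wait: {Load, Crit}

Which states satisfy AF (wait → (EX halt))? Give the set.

Sat(EX halt) = {s : some successor in {Load}} = {Load, Idle, Grant}
Sat(wait → (EX halt)) = {Load, Idle, Grant}
AF (wait → (EX halt)): least fixpoint, start Z0 = {Load, Idle, Grant}, add states with every successor in Z. Already a fixed point.
Sat(AF (wait → (EX halt))) = {Load, Idle, Grant}

{Load, Idle, Grant}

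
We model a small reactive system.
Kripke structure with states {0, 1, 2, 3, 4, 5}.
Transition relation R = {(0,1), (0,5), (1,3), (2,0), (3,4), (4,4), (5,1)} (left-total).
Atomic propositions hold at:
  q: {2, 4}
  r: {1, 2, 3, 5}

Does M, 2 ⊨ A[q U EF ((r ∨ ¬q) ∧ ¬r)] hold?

Yes

Sat(¬q) = {0, 1, 3, 5}
Sat(r ∨ ¬q) = {0, 1, 2, 3, 5}
Sat(¬r) = {0, 4}
Sat((r ∨ ¬q) ∧ ¬r) = {0}
EF ((r ∨ ¬q) ∧ ¬r): least fixpoint, start Z0 = {0}, add states with some successor in Z. Z1 = {0, 2}; fixed.
Sat(EF ((r ∨ ¬q) ∧ ¬r)) = {0, 2}
A[q U EF ((r ∨ ¬q) ∧ ¬r)]: least fixpoint, start Z0 = Sat(EF ((r ∨ ¬q) ∧ ¬r)) = {0, 2}, add states in Sat(q) with every successor in Z. Already a fixed point.
Sat(A[q U EF ((r ∨ ¬q) ∧ ¬r)]) = {0, 2}
2 ∈ Sat(A[q U EF ((r ∨ ¬q) ∧ ¬r)]) = {0, 2}, so the formula holds at 2.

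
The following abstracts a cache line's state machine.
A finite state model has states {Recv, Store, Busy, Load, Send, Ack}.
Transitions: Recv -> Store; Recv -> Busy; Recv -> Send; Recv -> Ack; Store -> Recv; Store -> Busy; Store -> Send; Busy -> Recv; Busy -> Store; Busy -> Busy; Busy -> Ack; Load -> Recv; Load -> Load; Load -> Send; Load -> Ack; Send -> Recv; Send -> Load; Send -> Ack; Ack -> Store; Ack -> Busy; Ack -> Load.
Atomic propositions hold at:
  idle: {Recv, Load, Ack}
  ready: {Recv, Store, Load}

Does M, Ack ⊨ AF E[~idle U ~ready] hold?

Yes

Sat(~idle) = {Store, Busy, Send}
Sat(~ready) = {Busy, Send, Ack}
E[~idle U ~ready]: least fixpoint, start Z0 = Sat(~ready) = {Busy, Send, Ack}, add states in Sat(~idle) with some successor in Z. Z1 = {Store, Busy, Send, Ack}; fixed.
Sat(E[~idle U ~ready]) = {Store, Busy, Send, Ack}
AF E[~idle U ~ready]: least fixpoint, start Z0 = {Store, Busy, Send, Ack}, add states with every successor in Z. Z1 = {Recv, Store, Busy, Send, Ack}; fixed.
Sat(AF E[~idle U ~ready]) = {Recv, Store, Busy, Send, Ack}
Ack ∈ Sat(AF E[~idle U ~ready]) = {Recv, Store, Busy, Send, Ack}, so the formula holds at Ack.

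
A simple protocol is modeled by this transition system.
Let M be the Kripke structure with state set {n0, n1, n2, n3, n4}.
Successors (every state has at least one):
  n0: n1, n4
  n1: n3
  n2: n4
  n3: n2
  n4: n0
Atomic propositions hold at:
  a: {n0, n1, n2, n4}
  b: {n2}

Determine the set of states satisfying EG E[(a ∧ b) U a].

{n0, n2, n4}

Sat(a ∧ b) = {n2}
E[(a ∧ b) U a]: least fixpoint, start Z0 = Sat(a) = {n0, n1, n2, n4}, add states in Sat(a ∧ b) with some successor in Z. Already a fixed point.
Sat(E[(a ∧ b) U a]) = {n0, n1, n2, n4}
EG E[(a ∧ b) U a]: greatest fixpoint, start Z0 = {n0, n1, n2, n4}, keep only states in Sat with some successor in Z. Z1 = {n0, n2, n4}; fixed.
Sat(EG E[(a ∧ b) U a]) = {n0, n2, n4}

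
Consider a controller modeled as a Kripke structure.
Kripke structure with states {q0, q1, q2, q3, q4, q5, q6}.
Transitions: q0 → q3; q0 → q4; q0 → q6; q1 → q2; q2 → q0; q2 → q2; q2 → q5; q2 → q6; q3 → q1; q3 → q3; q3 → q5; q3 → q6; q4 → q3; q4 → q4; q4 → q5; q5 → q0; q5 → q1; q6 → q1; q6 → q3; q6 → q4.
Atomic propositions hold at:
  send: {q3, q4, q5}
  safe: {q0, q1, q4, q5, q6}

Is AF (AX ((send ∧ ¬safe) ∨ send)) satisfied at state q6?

No

Sat(¬safe) = {q2, q3}
Sat(send ∧ ¬safe) = {q3}
Sat((send ∧ ¬safe) ∨ send) = {q3, q4, q5}
Sat(AX ((send ∧ ¬safe) ∨ send)) = {s : every successor in {q3, q4, q5}} = {q4}
AF (AX ((send ∧ ¬safe) ∨ send)): least fixpoint, start Z0 = {q4}, add states with every successor in Z. Already a fixed point.
Sat(AF (AX ((send ∧ ¬safe) ∨ send))) = {q4}
q6 ∉ Sat(AF (AX ((send ∧ ¬safe) ∨ send))) = {q4}, so the formula does not hold at q6.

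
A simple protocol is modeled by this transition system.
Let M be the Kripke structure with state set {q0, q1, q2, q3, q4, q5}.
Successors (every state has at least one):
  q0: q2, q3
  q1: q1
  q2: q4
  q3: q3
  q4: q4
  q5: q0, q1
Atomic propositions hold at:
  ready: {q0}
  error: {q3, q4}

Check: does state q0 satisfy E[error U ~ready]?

Sat(~ready) = {q1, q2, q3, q4, q5}
E[error U ~ready]: least fixpoint, start Z0 = Sat(~ready) = {q1, q2, q3, q4, q5}, add states in Sat(error) with some successor in Z. Already a fixed point.
Sat(E[error U ~ready]) = {q1, q2, q3, q4, q5}
q0 ∉ Sat(E[error U ~ready]) = {q1, q2, q3, q4, q5}, so the formula does not hold at q0.

No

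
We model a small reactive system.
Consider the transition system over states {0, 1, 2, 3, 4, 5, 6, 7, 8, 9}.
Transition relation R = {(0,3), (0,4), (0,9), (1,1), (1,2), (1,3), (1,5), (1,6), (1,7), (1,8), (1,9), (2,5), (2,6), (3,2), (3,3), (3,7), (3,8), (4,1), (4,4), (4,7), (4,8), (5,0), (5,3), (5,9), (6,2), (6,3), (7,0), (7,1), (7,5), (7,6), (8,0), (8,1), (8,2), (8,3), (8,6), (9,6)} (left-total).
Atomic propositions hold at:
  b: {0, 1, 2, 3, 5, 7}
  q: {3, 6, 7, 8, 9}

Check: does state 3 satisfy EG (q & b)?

Yes

Sat(q & b) = {3, 7}
EG (q & b): greatest fixpoint, start Z0 = {3, 7}, keep only states in Sat with some successor in Z. Z1 = {3}; fixed.
Sat(EG (q & b)) = {3}
3 ∈ Sat(EG (q & b)) = {3}, so the formula holds at 3.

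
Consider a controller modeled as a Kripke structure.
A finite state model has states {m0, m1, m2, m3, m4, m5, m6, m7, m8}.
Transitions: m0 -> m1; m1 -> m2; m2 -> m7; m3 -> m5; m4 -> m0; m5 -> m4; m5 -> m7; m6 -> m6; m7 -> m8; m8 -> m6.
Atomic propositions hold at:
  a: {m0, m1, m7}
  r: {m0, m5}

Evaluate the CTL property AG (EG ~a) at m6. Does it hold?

Yes

Sat(~a) = {m2, m3, m4, m5, m6, m8}
EG ~a: greatest fixpoint, start Z0 = {m2, m3, m4, m5, m6, m8}, keep only states in Sat with some successor in Z. Z1 = {m3, m5, m6, m8}; Z2 = {m3, m6, m8}; Z3 = {m6, m8}; fixed.
Sat(EG ~a) = {m6, m8}
AG (EG ~a): greatest fixpoint, start Z0 = {m6, m8}, keep only states in Sat with every successor in Z. Already a fixed point.
Sat(AG (EG ~a)) = {m6, m8}
m6 ∈ Sat(AG (EG ~a)) = {m6, m8}, so the formula holds at m6.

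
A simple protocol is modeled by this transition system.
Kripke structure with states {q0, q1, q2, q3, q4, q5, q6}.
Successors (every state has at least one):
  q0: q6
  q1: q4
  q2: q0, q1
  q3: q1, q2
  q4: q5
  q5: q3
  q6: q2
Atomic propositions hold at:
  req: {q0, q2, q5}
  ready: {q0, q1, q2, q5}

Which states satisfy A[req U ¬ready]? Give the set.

Sat(¬ready) = {q3, q4, q6}
A[req U ¬ready]: least fixpoint, start Z0 = Sat(¬ready) = {q3, q4, q6}, add states in Sat(req) with every successor in Z. Z1 = {q0, q3, q4, q5, q6}; fixed.
Sat(A[req U ¬ready]) = {q0, q3, q4, q5, q6}

{q0, q3, q4, q5, q6}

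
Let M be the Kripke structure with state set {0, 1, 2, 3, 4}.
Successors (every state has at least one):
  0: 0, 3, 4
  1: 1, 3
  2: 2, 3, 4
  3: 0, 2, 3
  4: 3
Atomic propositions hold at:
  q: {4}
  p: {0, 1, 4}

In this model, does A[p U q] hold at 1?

A[p U q]: least fixpoint, start Z0 = Sat(q) = {4}, add states in Sat(p) with every successor in Z. Already a fixed point.
Sat(A[p U q]) = {4}
1 ∉ Sat(A[p U q]) = {4}, so the formula does not hold at 1.

No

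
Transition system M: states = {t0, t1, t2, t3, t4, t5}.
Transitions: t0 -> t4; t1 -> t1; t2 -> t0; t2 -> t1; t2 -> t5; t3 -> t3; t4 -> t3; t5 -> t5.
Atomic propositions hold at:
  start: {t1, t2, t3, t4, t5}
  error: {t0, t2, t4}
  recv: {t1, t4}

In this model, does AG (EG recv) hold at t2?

No

EG recv: greatest fixpoint, start Z0 = {t1, t4}, keep only states in Sat with some successor in Z. Z1 = {t1}; fixed.
Sat(EG recv) = {t1}
AG (EG recv): greatest fixpoint, start Z0 = {t1}, keep only states in Sat with every successor in Z. Already a fixed point.
Sat(AG (EG recv)) = {t1}
t2 ∉ Sat(AG (EG recv)) = {t1}, so the formula does not hold at t2.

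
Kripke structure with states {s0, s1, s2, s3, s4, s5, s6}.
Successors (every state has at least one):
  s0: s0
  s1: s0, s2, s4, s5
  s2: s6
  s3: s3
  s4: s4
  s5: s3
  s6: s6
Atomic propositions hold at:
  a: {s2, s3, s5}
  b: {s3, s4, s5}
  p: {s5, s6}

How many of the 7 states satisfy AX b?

3

Sat(AX b) = {s : every successor in {s3, s4, s5}} = {s3, s4, s5}
|Sat(AX b)| = |{s3, s4, s5}| = 3.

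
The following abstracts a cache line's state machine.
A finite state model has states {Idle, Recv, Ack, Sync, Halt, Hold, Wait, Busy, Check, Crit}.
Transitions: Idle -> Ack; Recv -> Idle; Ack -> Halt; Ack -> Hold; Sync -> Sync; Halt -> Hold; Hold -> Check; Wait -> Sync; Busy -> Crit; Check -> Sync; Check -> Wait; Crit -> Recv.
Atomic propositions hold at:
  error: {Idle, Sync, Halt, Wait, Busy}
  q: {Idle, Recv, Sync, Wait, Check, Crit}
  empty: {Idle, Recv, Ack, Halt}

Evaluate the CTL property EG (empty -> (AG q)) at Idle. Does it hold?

No

AG q: greatest fixpoint, start Z0 = {Idle, Recv, Sync, Wait, Check, Crit}, keep only states in Sat with every successor in Z. Z1 = {Recv, Sync, Wait, Check, Crit}; Z2 = {Sync, Wait, Check, Crit}; Z3 = {Sync, Wait, Check}; fixed.
Sat(AG q) = {Sync, Wait, Check}
Sat(empty -> (AG q)) = {Sync, Hold, Wait, Busy, Check, Crit}
EG (empty -> (AG q)): greatest fixpoint, start Z0 = {Sync, Hold, Wait, Busy, Check, Crit}, keep only states in Sat with some successor in Z. Z1 = {Sync, Hold, Wait, Busy, Check}; Z2 = {Sync, Hold, Wait, Check}; fixed.
Sat(EG (empty -> (AG q))) = {Sync, Hold, Wait, Check}
Idle ∉ Sat(EG (empty -> (AG q))) = {Sync, Hold, Wait, Check}, so the formula does not hold at Idle.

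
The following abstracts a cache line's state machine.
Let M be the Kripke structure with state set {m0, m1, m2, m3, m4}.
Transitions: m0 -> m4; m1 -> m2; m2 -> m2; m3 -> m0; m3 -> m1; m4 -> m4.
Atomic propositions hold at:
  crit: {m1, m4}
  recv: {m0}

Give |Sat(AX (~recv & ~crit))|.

2

Sat(~recv) = {m1, m2, m3, m4}
Sat(~crit) = {m0, m2, m3}
Sat(~recv & ~crit) = {m2, m3}
Sat(AX (~recv & ~crit)) = {s : every successor in {m2, m3}} = {m1, m2}
|Sat(AX (~recv & ~crit))| = |{m1, m2}| = 2.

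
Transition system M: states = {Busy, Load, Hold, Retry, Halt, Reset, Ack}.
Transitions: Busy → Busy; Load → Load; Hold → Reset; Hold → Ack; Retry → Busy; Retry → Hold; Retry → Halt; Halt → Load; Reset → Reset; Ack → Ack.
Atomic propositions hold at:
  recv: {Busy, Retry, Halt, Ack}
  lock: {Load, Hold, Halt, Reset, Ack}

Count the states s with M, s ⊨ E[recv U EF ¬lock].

Sat(¬lock) = {Busy, Retry}
EF ¬lock: least fixpoint, start Z0 = {Busy, Retry}, add states with some successor in Z. Already a fixed point.
Sat(EF ¬lock) = {Busy, Retry}
E[recv U EF ¬lock]: least fixpoint, start Z0 = Sat(EF ¬lock) = {Busy, Retry}, add states in Sat(recv) with some successor in Z. Already a fixed point.
Sat(E[recv U EF ¬lock]) = {Busy, Retry}
|Sat(E[recv U EF ¬lock])| = |{Busy, Retry}| = 2.

2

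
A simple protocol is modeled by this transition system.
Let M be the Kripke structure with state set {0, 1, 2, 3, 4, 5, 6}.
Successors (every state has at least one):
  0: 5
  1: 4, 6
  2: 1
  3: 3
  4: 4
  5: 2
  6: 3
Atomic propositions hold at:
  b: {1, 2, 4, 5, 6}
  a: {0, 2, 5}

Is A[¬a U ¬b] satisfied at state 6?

Sat(¬a) = {1, 3, 4, 6}
Sat(¬b) = {0, 3}
A[¬a U ¬b]: least fixpoint, start Z0 = Sat(¬b) = {0, 3}, add states in Sat(¬a) with every successor in Z. Z1 = {0, 3, 6}; fixed.
Sat(A[¬a U ¬b]) = {0, 3, 6}
6 ∈ Sat(A[¬a U ¬b]) = {0, 3, 6}, so the formula holds at 6.

Yes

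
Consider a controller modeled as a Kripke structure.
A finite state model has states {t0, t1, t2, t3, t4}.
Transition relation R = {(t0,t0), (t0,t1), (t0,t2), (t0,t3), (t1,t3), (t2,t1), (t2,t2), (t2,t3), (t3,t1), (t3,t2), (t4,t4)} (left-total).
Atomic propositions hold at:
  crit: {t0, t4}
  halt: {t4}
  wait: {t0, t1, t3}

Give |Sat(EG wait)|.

EG wait: greatest fixpoint, start Z0 = {t0, t1, t3}, keep only states in Sat with some successor in Z. Already a fixed point.
Sat(EG wait) = {t0, t1, t3}
|Sat(EG wait)| = |{t0, t1, t3}| = 3.

3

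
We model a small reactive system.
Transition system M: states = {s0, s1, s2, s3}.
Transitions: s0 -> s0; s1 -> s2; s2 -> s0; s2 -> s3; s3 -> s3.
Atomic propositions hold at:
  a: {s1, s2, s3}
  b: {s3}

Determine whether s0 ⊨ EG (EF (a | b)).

Sat(a | b) = {s1, s2, s3}
EF (a | b): least fixpoint, start Z0 = {s1, s2, s3}, add states with some successor in Z. Already a fixed point.
Sat(EF (a | b)) = {s1, s2, s3}
EG (EF (a | b)): greatest fixpoint, start Z0 = {s1, s2, s3}, keep only states in Sat with some successor in Z. Already a fixed point.
Sat(EG (EF (a | b))) = {s1, s2, s3}
s0 ∉ Sat(EG (EF (a | b))) = {s1, s2, s3}, so the formula does not hold at s0.

No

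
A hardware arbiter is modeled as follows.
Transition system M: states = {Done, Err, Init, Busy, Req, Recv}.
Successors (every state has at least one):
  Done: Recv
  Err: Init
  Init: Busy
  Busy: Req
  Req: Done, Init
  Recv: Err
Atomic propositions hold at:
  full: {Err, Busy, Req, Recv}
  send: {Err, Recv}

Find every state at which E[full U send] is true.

E[full U send]: least fixpoint, start Z0 = Sat(send) = {Err, Recv}, add states in Sat(full) with some successor in Z. Already a fixed point.
Sat(E[full U send]) = {Err, Recv}

{Err, Recv}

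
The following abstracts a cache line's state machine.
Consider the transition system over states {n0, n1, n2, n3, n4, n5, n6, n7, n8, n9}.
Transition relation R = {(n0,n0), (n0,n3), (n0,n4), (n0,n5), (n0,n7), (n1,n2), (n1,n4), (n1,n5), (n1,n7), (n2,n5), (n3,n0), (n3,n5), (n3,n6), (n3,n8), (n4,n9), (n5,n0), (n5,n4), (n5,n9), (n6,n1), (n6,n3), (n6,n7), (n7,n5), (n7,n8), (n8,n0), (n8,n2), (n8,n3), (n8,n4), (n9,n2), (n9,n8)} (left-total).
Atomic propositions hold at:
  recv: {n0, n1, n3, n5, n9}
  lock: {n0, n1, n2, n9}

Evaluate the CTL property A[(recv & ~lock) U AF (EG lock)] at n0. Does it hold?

Sat(~lock) = {n3, n4, n5, n6, n7, n8}
Sat(recv & ~lock) = {n3, n5}
EG lock: greatest fixpoint, start Z0 = {n0, n1, n2, n9}, keep only states in Sat with some successor in Z. Z1 = {n0, n1, n9}; Z2 = {n0}; fixed.
Sat(EG lock) = {n0}
AF (EG lock): least fixpoint, start Z0 = {n0}, add states with every successor in Z. Already a fixed point.
Sat(AF (EG lock)) = {n0}
A[(recv & ~lock) U AF (EG lock)]: least fixpoint, start Z0 = Sat(AF (EG lock)) = {n0}, add states in Sat(recv & ~lock) with every successor in Z. Already a fixed point.
Sat(A[(recv & ~lock) U AF (EG lock)]) = {n0}
n0 ∈ Sat(A[(recv & ~lock) U AF (EG lock)]) = {n0}, so the formula holds at n0.

Yes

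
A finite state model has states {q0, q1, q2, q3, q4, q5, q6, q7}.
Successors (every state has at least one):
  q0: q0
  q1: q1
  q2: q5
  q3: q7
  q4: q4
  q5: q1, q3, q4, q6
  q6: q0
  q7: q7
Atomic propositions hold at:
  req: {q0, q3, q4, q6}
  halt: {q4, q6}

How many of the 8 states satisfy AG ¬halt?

Sat(¬halt) = {q0, q1, q2, q3, q5, q7}
AG ¬halt: greatest fixpoint, start Z0 = {q0, q1, q2, q3, q5, q7}, keep only states in Sat with every successor in Z. Z1 = {q0, q1, q2, q3, q7}; Z2 = {q0, q1, q3, q7}; fixed.
Sat(AG ¬halt) = {q0, q1, q3, q7}
|Sat(AG ¬halt)| = |{q0, q1, q3, q7}| = 4.

4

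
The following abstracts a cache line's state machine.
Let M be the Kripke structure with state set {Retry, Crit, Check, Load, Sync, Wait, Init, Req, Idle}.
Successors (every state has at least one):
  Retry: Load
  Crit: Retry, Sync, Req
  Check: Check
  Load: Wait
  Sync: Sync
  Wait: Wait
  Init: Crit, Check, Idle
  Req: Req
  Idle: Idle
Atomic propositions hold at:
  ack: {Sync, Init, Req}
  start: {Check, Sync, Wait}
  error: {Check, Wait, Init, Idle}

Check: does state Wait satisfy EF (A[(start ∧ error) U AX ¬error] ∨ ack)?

No

Sat(start ∧ error) = {Check, Wait}
Sat(¬error) = {Retry, Crit, Load, Sync, Req}
Sat(AX ¬error) = {s : every successor in {Retry, Crit, Load, Sync, Req}} = {Retry, Crit, Sync, Req}
A[(start ∧ error) U AX ¬error]: least fixpoint, start Z0 = Sat(AX ¬error) = {Retry, Crit, Sync, Req}, add states in Sat(start ∧ error) with every successor in Z. Already a fixed point.
Sat(A[(start ∧ error) U AX ¬error]) = {Retry, Crit, Sync, Req}
Sat(A[(start ∧ error) U AX ¬error] ∨ ack) = {Retry, Crit, Sync, Init, Req}
EF (A[(start ∧ error) U AX ¬error] ∨ ack): least fixpoint, start Z0 = {Retry, Crit, Sync, Init, Req}, add states with some successor in Z. Already a fixed point.
Sat(EF (A[(start ∧ error) U AX ¬error] ∨ ack)) = {Retry, Crit, Sync, Init, Req}
Wait ∉ Sat(EF (A[(start ∧ error) U AX ¬error] ∨ ack)) = {Retry, Crit, Sync, Init, Req}, so the formula does not hold at Wait.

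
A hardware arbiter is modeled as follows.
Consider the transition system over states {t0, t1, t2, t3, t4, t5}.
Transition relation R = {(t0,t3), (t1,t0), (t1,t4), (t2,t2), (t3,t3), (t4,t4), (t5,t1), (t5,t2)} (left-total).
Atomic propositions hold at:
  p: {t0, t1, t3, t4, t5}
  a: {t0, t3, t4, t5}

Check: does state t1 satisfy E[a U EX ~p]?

Sat(~p) = {t2}
Sat(EX ~p) = {s : some successor in {t2}} = {t2, t5}
E[a U EX ~p]: least fixpoint, start Z0 = Sat(EX ~p) = {t2, t5}, add states in Sat(a) with some successor in Z. Already a fixed point.
Sat(E[a U EX ~p]) = {t2, t5}
t1 ∉ Sat(E[a U EX ~p]) = {t2, t5}, so the formula does not hold at t1.

No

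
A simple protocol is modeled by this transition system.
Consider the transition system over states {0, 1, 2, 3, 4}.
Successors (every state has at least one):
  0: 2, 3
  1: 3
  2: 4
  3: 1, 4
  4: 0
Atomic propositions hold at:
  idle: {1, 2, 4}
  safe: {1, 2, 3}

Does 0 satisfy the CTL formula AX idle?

No

Sat(AX idle) = {s : every successor in {1, 2, 4}} = {2, 3}
0 ∉ Sat(AX idle) = {2, 3}, so the formula does not hold at 0.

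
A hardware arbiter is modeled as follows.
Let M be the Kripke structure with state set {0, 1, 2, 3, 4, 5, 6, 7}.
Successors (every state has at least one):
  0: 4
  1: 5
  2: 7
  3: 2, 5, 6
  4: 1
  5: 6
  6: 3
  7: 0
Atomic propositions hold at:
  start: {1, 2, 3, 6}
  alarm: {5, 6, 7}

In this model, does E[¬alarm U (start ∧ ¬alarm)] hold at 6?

Sat(¬alarm) = {0, 1, 2, 3, 4}
Sat(start ∧ ¬alarm) = {1, 2, 3}
E[¬alarm U (start ∧ ¬alarm)]: least fixpoint, start Z0 = Sat((start ∧ ¬alarm)) = {1, 2, 3}, add states in Sat(¬alarm) with some successor in Z. Z1 = {1, 2, 3, 4}; Z2 = {0, 1, 2, 3, 4}; fixed.
Sat(E[¬alarm U (start ∧ ¬alarm)]) = {0, 1, 2, 3, 4}
6 ∉ Sat(E[¬alarm U (start ∧ ¬alarm)]) = {0, 1, 2, 3, 4}, so the formula does not hold at 6.

No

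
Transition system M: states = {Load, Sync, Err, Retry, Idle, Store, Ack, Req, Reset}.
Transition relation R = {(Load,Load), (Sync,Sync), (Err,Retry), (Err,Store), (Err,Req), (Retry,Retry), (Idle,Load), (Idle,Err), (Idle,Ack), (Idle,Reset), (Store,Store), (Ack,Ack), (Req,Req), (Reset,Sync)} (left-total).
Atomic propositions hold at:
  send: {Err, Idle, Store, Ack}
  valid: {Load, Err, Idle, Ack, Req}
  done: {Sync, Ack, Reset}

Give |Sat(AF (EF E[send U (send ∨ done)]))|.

6

Sat(send ∨ done) = {Sync, Err, Idle, Store, Ack, Reset}
E[send U (send ∨ done)]: least fixpoint, start Z0 = Sat((send ∨ done)) = {Sync, Err, Idle, Store, Ack, Reset}, add states in Sat(send) with some successor in Z. Already a fixed point.
Sat(E[send U (send ∨ done)]) = {Sync, Err, Idle, Store, Ack, Reset}
EF E[send U (send ∨ done)]: least fixpoint, start Z0 = {Sync, Err, Idle, Store, Ack, Reset}, add states with some successor in Z. Already a fixed point.
Sat(EF E[send U (send ∨ done)]) = {Sync, Err, Idle, Store, Ack, Reset}
AF (EF E[send U (send ∨ done)]): least fixpoint, start Z0 = {Sync, Err, Idle, Store, Ack, Reset}, add states with every successor in Z. Already a fixed point.
Sat(AF (EF E[send U (send ∨ done)])) = {Sync, Err, Idle, Store, Ack, Reset}
|Sat(AF (EF E[send U (send ∨ done)]))| = |{Sync, Err, Idle, Store, Ack, Reset}| = 6.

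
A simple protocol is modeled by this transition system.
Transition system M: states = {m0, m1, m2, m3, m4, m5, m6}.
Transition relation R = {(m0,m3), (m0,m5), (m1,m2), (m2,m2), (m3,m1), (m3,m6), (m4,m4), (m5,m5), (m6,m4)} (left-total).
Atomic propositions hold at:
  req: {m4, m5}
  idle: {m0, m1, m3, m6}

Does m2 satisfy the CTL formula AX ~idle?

Sat(~idle) = {m2, m4, m5}
Sat(AX ~idle) = {s : every successor in {m2, m4, m5}} = {m1, m2, m4, m5, m6}
m2 ∈ Sat(AX ~idle) = {m1, m2, m4, m5, m6}, so the formula holds at m2.

Yes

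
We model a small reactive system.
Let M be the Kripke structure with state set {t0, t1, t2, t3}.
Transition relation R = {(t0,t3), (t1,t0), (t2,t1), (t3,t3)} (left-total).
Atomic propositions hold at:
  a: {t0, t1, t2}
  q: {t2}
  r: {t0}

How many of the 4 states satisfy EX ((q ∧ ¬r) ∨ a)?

2

Sat(¬r) = {t1, t2, t3}
Sat(q ∧ ¬r) = {t2}
Sat((q ∧ ¬r) ∨ a) = {t0, t1, t2}
Sat(EX ((q ∧ ¬r) ∨ a)) = {s : some successor in {t0, t1, t2}} = {t1, t2}
|Sat(EX ((q ∧ ¬r) ∨ a))| = |{t1, t2}| = 2.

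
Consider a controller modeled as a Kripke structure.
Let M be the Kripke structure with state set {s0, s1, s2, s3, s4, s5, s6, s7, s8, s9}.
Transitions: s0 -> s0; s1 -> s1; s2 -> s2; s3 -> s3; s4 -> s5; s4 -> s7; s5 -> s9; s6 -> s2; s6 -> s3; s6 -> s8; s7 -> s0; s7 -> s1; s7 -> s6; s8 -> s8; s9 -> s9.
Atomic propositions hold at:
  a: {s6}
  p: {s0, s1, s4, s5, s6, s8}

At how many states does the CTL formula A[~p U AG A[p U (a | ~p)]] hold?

4

Sat(~p) = {s2, s3, s7, s9}
Sat(a | ~p) = {s2, s3, s6, s7, s9}
A[p U (a | ~p)]: least fixpoint, start Z0 = Sat((a | ~p)) = {s2, s3, s6, s7, s9}, add states in Sat(p) with every successor in Z. Z1 = {s2, s3, s5, s6, s7, s9}; Z2 = {s2, s3, s4, s5, s6, s7, s9}; fixed.
Sat(A[p U (a | ~p)]) = {s2, s3, s4, s5, s6, s7, s9}
AG A[p U (a | ~p)]: greatest fixpoint, start Z0 = {s2, s3, s4, s5, s6, s7, s9}, keep only states in Sat with every successor in Z. Z1 = {s2, s3, s4, s5, s9}; Z2 = {s2, s3, s5, s9}; fixed.
Sat(AG A[p U (a | ~p)]) = {s2, s3, s5, s9}
A[~p U AG A[p U (a | ~p)]]: least fixpoint, start Z0 = Sat(AG A[p U (a | ~p)]) = {s2, s3, s5, s9}, add states in Sat(~p) with every successor in Z. Already a fixed point.
Sat(A[~p U AG A[p U (a | ~p)]]) = {s2, s3, s5, s9}
|Sat(A[~p U AG A[p U (a | ~p)]])| = |{s2, s3, s5, s9}| = 4.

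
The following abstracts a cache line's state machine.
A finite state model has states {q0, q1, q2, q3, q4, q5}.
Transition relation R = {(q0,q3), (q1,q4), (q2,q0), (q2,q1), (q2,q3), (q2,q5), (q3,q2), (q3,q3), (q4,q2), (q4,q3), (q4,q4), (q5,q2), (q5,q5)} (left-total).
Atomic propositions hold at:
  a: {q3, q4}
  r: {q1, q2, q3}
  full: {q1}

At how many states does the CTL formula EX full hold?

Sat(EX full) = {s : some successor in {q1}} = {q2}
|Sat(EX full)| = |{q2}| = 1.

1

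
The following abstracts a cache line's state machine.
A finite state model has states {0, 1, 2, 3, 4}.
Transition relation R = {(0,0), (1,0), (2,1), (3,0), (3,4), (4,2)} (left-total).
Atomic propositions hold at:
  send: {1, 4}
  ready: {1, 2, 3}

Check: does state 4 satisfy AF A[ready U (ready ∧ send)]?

Yes

Sat(ready ∧ send) = {1}
A[ready U (ready ∧ send)]: least fixpoint, start Z0 = Sat((ready ∧ send)) = {1}, add states in Sat(ready) with every successor in Z. Z1 = {1, 2}; fixed.
Sat(A[ready U (ready ∧ send)]) = {1, 2}
AF A[ready U (ready ∧ send)]: least fixpoint, start Z0 = {1, 2}, add states with every successor in Z. Z1 = {1, 2, 4}; fixed.
Sat(AF A[ready U (ready ∧ send)]) = {1, 2, 4}
4 ∈ Sat(AF A[ready U (ready ∧ send)]) = {1, 2, 4}, so the formula holds at 4.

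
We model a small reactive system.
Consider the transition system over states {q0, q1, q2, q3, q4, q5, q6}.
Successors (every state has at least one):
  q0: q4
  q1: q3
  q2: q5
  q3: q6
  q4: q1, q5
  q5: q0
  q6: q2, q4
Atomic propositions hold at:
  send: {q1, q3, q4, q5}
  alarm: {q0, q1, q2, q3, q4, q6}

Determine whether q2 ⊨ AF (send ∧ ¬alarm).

Yes

Sat(¬alarm) = {q5}
Sat(send ∧ ¬alarm) = {q5}
AF (send ∧ ¬alarm): least fixpoint, start Z0 = {q5}, add states with every successor in Z. Z1 = {q2, q5}; fixed.
Sat(AF (send ∧ ¬alarm)) = {q2, q5}
q2 ∈ Sat(AF (send ∧ ¬alarm)) = {q2, q5}, so the formula holds at q2.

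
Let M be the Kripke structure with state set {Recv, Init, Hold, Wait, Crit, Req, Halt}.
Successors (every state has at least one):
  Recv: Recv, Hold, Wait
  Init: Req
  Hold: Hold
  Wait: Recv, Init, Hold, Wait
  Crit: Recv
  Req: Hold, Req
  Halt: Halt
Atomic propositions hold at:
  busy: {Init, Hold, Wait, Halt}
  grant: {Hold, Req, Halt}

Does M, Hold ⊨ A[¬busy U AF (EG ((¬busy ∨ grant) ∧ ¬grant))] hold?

No

Sat(¬busy) = {Recv, Crit, Req}
Sat(¬busy ∨ grant) = {Recv, Hold, Crit, Req, Halt}
Sat(¬grant) = {Recv, Init, Wait, Crit}
Sat((¬busy ∨ grant) ∧ ¬grant) = {Recv, Crit}
EG ((¬busy ∨ grant) ∧ ¬grant): greatest fixpoint, start Z0 = {Recv, Crit}, keep only states in Sat with some successor in Z. Already a fixed point.
Sat(EG ((¬busy ∨ grant) ∧ ¬grant)) = {Recv, Crit}
AF (EG ((¬busy ∨ grant) ∧ ¬grant)): least fixpoint, start Z0 = {Recv, Crit}, add states with every successor in Z. Already a fixed point.
Sat(AF (EG ((¬busy ∨ grant) ∧ ¬grant))) = {Recv, Crit}
A[¬busy U AF (EG ((¬busy ∨ grant) ∧ ¬grant))]: least fixpoint, start Z0 = Sat(AF (EG ((¬busy ∨ grant) ∧ ¬grant))) = {Recv, Crit}, add states in Sat(¬busy) with every successor in Z. Already a fixed point.
Sat(A[¬busy U AF (EG ((¬busy ∨ grant) ∧ ¬grant))]) = {Recv, Crit}
Hold ∉ Sat(A[¬busy U AF (EG ((¬busy ∨ grant) ∧ ¬grant))]) = {Recv, Crit}, so the formula does not hold at Hold.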